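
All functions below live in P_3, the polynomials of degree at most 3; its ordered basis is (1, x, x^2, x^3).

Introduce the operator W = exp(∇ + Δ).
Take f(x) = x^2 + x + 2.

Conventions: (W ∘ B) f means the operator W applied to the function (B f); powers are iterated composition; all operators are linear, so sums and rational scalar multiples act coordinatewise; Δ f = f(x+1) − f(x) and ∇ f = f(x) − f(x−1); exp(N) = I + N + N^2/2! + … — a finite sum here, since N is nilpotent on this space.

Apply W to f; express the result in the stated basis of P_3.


order-1 term: 4x + 2
order-2 term: 4
the series for exp(∇ + Δ) f terminates at order 2
exp(∇ + Δ) f = x^2 + 5x + 8

the result is g(x) = x^2 + 5x + 8


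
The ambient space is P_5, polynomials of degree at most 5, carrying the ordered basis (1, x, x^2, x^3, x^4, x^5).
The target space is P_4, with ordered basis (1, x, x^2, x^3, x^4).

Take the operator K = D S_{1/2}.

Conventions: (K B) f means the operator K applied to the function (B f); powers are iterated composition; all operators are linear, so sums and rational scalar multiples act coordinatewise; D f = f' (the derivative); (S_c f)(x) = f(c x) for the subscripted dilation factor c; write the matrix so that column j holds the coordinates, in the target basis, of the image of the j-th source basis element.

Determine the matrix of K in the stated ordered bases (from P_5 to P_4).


image of 1: 0
image of x: 1/2
image of x^2: (1/2)x
image of x^3: (3/8)x^2
image of x^4: (1/4)x^3
image of x^5: (5/32)x^4
each image's coordinates form column j of the matrix

the matrix is [[0, 1/2, 0, 0, 0, 0]; [0, 0, 1/2, 0, 0, 0]; [0, 0, 0, 3/8, 0, 0]; [0, 0, 0, 0, 1/4, 0]; [0, 0, 0, 0, 0, 5/32]] (rows listed top to bottom)


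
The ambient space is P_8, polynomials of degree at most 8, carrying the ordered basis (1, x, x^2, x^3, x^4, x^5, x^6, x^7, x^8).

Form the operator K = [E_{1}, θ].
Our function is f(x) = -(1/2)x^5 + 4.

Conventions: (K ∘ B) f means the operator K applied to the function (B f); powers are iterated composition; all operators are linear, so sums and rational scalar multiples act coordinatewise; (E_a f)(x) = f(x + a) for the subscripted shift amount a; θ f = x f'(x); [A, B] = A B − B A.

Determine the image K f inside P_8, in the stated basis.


θ f = -(5/2)x^5
E_{1} θ f = -(5/2)x^5 - (25/2)x^4 - 25x^3 - 25x^2 - (25/2)x - 5/2
E_{1} f = -(1/2)x^5 - (5/2)x^4 - 5x^3 - 5x^2 - (5/2)x + 7/2
θ E_{1} f = -(5/2)x^5 - 10x^4 - 15x^3 - 10x^2 - (5/2)x
[E_{1}, θ] f = -(5/2)x^4 - 10x^3 - 15x^2 - 10x - 5/2

g(x) = -(5/2)x^4 - 10x^3 - 15x^2 - 10x - 5/2


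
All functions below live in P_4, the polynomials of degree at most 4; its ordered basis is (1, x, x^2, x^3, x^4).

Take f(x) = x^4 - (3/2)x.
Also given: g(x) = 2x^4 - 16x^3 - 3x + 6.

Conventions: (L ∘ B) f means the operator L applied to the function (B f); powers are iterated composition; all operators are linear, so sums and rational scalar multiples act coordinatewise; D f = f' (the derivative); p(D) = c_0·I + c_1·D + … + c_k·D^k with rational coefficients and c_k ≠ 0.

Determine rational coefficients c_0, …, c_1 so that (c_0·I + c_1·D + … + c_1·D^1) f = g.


p(D) = 2·I − 4·D, i.e. c_0 = 2, c_1 = -4

D^0 f = x^4 - (3/2)x
D^1 f = 4x^3 - 3/2
matching coefficients of g against c_0 f + c_1 Df + … from the top degree down determines the c_i
solution: c_0 = 2, c_1 = -4


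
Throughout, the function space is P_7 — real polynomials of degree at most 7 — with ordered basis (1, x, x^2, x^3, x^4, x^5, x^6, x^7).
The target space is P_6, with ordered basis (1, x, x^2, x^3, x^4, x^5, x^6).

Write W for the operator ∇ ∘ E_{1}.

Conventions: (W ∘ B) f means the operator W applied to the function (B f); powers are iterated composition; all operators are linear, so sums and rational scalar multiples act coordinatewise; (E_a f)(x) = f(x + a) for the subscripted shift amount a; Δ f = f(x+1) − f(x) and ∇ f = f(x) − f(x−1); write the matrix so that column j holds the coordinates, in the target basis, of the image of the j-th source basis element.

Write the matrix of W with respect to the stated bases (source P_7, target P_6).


the matrix is [[0, 1, 1, 1, 1, 1, 1, 1]; [0, 0, 2, 3, 4, 5, 6, 7]; [0, 0, 0, 3, 6, 10, 15, 21]; [0, 0, 0, 0, 4, 10, 20, 35]; [0, 0, 0, 0, 0, 5, 15, 35]; [0, 0, 0, 0, 0, 0, 6, 21]; [0, 0, 0, 0, 0, 0, 0, 7]] (rows listed top to bottom)

image of 1: 0
image of x: 1
image of x^2: 2x + 1
image of x^3: 3x^2 + 3x + 1
image of x^4: 4x^3 + 6x^2 + 4x + 1
image of x^5: 5x^4 + 10x^3 + 10x^2 + 5x + 1
image of x^6: 6x^5 + 15x^4 + 20x^3 + 15x^2 + 6x + 1
image of x^7: 7x^6 + 21x^5 + 35x^4 + 35x^3 + 21x^2 + 7x + 1
each image's coordinates form column j of the matrix


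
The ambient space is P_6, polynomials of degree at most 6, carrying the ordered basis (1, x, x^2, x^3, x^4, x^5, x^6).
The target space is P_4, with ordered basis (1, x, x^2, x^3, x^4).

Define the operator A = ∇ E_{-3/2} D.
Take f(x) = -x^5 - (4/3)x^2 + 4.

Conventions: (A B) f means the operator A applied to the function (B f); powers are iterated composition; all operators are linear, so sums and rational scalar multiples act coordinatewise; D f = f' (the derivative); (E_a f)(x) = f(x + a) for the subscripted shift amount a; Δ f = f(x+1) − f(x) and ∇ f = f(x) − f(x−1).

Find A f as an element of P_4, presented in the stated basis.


the image equals g(x) = -20x^3 + 120x^2 - 245x + 502/3

D f = -5x^4 - (8/3)x
E_{-3/2} D f = -5x^4 + 30x^3 - (135/2)x^2 + (389/6)x - 341/16
∇ (E_{-3/2} D) f = -20x^3 + 120x^2 - 245x + 502/3


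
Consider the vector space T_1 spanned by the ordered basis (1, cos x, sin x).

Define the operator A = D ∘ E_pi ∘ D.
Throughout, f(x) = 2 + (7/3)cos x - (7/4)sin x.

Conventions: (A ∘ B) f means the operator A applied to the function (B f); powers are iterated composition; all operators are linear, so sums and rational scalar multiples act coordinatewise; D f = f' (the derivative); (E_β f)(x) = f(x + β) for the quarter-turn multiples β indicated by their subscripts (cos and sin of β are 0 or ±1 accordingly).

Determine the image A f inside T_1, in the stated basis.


D f = -(7/4)cos x - (7/3)sin x
E_pi D f = (7/4)cos x + (7/3)sin x
D E_pi D f = (7/3)cos x - (7/4)sin x

the result is g(x) = (7/3)cos x - (7/4)sin x


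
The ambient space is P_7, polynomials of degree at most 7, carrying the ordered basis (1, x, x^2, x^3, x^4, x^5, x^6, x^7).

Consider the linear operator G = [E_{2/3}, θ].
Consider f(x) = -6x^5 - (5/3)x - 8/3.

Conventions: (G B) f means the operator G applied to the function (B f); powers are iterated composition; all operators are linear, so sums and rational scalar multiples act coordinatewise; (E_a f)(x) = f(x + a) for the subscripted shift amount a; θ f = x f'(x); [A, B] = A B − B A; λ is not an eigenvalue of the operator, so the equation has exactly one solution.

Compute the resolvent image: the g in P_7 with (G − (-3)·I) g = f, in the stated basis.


the image equals g(x) = -2x^5 + (20/9)x^4 + (320/81)x^3 - (160/243)x^2 - (8255/2187)x - 23066/19683

write g with unknown coordinates in the stated basis and equate coefficients in (G − (-3)·I) g = f
solving from the highest basis element down gives g = -2x^5 + (20/9)x^4 + (320/81)x^3 - (160/243)x^2 - (8255/2187)x - 23066/19683
check: G g = -(20/3)x^4 - (320/27)x^3 + (160/81)x^2 + (7040/729)x + 5570/6561
so G g − (-3)·g = -6x^5 - (5/3)x - 8/3 = f ✓


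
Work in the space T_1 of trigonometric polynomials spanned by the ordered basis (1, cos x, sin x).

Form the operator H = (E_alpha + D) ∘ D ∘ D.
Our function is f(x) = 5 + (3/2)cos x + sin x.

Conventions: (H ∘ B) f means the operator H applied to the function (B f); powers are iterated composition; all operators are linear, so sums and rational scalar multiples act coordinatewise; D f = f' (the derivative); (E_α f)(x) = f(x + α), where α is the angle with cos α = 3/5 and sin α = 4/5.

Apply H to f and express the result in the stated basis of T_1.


D f = cos x - (3/2)sin x
D D f = -(3/2)cos x - sin x
E_alpha D D f = -(17/10)cos x + (3/5)sin x
D D D f = -cos x + (3/2)sin x
(E_alpha + D) D D f = -(27/10)cos x + (21/10)sin x

g(x) = -(27/10)cos x + (21/10)sin x


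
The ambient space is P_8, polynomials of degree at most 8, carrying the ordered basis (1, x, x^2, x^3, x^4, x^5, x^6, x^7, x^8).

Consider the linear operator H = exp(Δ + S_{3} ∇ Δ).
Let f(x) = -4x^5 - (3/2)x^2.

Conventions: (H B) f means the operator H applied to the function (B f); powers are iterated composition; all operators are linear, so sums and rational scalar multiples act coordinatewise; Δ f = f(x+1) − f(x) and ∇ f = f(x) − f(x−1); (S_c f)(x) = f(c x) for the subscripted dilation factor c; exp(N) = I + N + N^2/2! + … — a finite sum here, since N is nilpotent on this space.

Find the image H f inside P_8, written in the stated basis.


the result is g(x) = -4x^5 - 20x^4 - 2240x^3 - (9043/2)x^2 - 26583x - 14294

order-1 term: -20x^4 - 2200x^3 - 40x^2 - 143x - 17/2
order-2 term: -40x^3 - 4440x^2 - 23180x - 2523/2
order-3 term: -40x^2 - 3240x - 12180
order-4 term: -20x - 840
order-5 term: -4
the series for exp(Δ + S_{3} ∇ Δ) f terminates at order 5
exp(Δ + S_{3} ∇ Δ) f = -4x^5 - 20x^4 - 2240x^3 - (9043/2)x^2 - 26583x - 14294


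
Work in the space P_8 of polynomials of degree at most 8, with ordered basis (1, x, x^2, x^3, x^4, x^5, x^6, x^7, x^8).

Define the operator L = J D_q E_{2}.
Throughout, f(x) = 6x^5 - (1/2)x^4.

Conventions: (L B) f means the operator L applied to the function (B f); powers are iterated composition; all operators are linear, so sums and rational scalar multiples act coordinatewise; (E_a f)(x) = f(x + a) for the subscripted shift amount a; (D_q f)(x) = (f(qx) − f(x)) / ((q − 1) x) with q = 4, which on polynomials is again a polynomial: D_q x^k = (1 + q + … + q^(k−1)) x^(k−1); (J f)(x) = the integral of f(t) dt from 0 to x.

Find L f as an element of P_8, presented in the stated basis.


E_{2} f = 6x^5 + (119/2)x^4 + 236x^3 + 468x^2 + 464x + 184
D_q E_{2} f = 2046x^4 + (10115/2)x^3 + 4956x^2 + 2340x + 464
J D_q E_{2} f = (2046/5)x^5 + (10115/8)x^4 + 1652x^3 + 1170x^2 + 464x

g(x) = (2046/5)x^5 + (10115/8)x^4 + 1652x^3 + 1170x^2 + 464x


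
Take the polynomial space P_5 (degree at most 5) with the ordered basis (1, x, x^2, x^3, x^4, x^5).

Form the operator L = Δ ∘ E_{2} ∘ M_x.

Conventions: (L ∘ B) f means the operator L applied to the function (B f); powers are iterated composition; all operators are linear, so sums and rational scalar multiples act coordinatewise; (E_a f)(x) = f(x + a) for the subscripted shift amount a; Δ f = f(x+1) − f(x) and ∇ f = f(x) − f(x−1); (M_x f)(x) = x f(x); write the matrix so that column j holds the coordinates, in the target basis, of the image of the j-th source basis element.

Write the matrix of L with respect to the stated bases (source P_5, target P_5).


image of 1: 1
image of x: 2x + 5
image of x^2: 3x^2 + 15x + 19
image of x^3: 4x^3 + 30x^2 + 76x + 65
image of x^4: 5x^4 + 50x^3 + 190x^2 + 325x + 211
image of x^5: 6x^5 + 75x^4 + 380x^3 + 975x^2 + 1266x + 665
each image's coordinates form column j of the matrix

the matrix is [[1, 5, 19, 65, 211, 665]; [0, 2, 15, 76, 325, 1266]; [0, 0, 3, 30, 190, 975]; [0, 0, 0, 4, 50, 380]; [0, 0, 0, 0, 5, 75]; [0, 0, 0, 0, 0, 6]] (rows listed top to bottom)


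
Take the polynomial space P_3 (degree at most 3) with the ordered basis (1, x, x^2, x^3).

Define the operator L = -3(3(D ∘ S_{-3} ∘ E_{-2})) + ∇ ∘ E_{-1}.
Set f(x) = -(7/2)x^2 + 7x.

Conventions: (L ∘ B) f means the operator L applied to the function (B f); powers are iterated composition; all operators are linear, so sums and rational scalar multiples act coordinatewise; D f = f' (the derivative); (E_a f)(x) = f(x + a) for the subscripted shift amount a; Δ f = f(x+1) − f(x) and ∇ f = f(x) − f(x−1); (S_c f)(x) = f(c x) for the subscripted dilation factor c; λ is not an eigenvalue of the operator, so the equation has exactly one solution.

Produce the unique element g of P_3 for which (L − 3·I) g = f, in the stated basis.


write g with unknown coordinates in the stated basis and equate coefficients in (L − 3·I) g = f
solving from the highest basis element down gives g = (7/6)x^2 - (581/9)x - 34867/54
check: L g = -(560/3)x - 34867/18
so L g − 3·g = -(7/2)x^2 + 7x = f ✓

the image equals g(x) = (7/6)x^2 - (581/9)x - 34867/54


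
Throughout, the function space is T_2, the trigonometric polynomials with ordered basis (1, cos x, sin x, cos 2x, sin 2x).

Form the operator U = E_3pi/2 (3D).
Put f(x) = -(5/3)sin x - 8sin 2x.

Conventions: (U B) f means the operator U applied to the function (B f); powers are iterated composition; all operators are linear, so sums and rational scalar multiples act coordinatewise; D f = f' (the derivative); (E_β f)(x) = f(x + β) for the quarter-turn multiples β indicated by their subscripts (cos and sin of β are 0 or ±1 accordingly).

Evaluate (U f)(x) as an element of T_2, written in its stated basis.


D f = -(5/3)cos x - 16cos 2x
(3D) f = -5cos x - 48cos 2x
E_3pi/2 (3D) f = -5sin x + 48cos 2x

g(x) = -5sin x + 48cos 2x


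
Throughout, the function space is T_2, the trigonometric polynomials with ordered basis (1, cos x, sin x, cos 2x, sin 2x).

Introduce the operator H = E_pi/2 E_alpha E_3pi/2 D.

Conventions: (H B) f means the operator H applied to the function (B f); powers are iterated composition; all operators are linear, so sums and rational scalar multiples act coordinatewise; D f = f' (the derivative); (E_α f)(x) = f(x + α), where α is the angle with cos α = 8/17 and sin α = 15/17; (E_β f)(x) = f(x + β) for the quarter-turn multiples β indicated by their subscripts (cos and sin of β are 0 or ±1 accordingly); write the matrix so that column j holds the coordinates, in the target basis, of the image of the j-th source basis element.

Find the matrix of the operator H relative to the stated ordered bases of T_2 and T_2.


image of 1: 0
image of cos x: -(15/17)cos x - (8/17)sin x
image of sin x: (8/17)cos x - (15/17)sin x
image of cos 2x: -(480/289)cos 2x + (322/289)sin 2x
image of sin 2x: -(322/289)cos 2x - (480/289)sin 2x
each image's coordinates form column j of the matrix

the matrix is [[0, 0, 0, 0, 0]; [0, -15/17, 8/17, 0, 0]; [0, -8/17, -15/17, 0, 0]; [0, 0, 0, -480/289, -322/289]; [0, 0, 0, 322/289, -480/289]] (rows listed top to bottom)


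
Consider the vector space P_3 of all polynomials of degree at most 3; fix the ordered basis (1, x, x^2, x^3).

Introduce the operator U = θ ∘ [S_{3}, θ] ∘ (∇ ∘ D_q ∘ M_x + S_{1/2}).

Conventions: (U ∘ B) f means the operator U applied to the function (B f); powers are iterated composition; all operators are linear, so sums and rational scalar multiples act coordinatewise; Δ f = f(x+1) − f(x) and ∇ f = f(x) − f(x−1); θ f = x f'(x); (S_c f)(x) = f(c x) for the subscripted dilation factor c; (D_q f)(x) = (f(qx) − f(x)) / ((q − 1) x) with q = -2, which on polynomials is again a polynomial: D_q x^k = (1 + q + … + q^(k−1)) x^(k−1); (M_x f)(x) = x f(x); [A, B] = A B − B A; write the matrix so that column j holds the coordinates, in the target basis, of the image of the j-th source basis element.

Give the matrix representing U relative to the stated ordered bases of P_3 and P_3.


image of 1: 0
image of x: 0
image of x^2: 0
image of x^3: 0
each image's coordinates form column j of the matrix

the matrix is [[0, 0, 0, 0]; [0, 0, 0, 0]; [0, 0, 0, 0]; [0, 0, 0, 0]] (rows listed top to bottom)


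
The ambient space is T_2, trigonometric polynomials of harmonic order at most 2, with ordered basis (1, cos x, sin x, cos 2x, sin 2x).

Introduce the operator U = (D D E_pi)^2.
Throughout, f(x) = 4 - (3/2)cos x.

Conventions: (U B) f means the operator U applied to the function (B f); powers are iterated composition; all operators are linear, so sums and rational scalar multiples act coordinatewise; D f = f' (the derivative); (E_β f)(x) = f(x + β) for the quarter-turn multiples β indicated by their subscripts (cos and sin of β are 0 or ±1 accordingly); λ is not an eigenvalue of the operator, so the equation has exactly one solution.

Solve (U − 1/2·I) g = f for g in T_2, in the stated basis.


write g with unknown coordinates in the stated basis and equate coefficients in (U − 1/2·I) g = f
solving from the highest basis element down gives g = -8 - 3cos x
check: U g = -3cos x
so U g − 1/2·g = 4 - (3/2)cos x = f ✓

the result is g(x) = -8 - 3cos x


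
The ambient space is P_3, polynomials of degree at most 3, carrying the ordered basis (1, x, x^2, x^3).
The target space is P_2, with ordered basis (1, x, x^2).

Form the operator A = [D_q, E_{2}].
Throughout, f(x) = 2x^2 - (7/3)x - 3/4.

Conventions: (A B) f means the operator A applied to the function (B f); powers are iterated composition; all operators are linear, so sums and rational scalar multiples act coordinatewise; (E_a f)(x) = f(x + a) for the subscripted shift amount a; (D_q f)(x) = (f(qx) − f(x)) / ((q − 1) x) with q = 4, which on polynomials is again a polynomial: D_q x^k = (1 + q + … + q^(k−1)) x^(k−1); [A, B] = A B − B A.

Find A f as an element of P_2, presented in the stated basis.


the image equals g(x) = -12

E_{2} f = 2x^2 + (17/3)x + 31/12
D_q E_{2} f = 10x + 17/3
D_q f = 10x - 7/3
E_{2} D_q f = 10x + 53/3
[D_q, E_{2}] f = -12


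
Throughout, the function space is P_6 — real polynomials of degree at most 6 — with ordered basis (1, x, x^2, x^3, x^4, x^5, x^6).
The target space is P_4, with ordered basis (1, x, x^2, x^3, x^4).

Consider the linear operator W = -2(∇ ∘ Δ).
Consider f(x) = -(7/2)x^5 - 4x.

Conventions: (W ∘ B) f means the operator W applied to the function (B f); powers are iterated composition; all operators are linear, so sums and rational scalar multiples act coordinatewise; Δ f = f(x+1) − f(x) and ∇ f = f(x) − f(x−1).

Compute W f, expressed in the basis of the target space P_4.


g(x) = 140x^3 + 70x

Δ f = -(35/2)x^4 - 35x^3 - 35x^2 - (35/2)x - 15/2
∇ Δ f = -70x^3 - 35x
(-2(∇ ∘ Δ)) f = 140x^3 + 70x


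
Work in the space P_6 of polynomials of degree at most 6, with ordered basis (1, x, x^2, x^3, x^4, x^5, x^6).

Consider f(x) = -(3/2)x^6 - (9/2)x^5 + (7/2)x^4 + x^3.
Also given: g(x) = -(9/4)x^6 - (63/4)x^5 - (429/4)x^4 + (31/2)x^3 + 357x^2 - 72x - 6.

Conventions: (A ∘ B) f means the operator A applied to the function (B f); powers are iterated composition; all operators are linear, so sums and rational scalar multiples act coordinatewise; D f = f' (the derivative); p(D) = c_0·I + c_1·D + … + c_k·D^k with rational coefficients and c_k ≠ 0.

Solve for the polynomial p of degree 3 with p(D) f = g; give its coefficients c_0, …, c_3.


p(D) = (3/2)·I + D + 2·D^2 − D^3, i.e. c_0 = 3/2, c_1 = 1, c_2 = 2, c_3 = -1

D^0 f = -(3/2)x^6 - (9/2)x^5 + (7/2)x^4 + x^3
D^1 f = -9x^5 - (45/2)x^4 + 14x^3 + 3x^2
D^2 f = -45x^4 - 90x^3 + 42x^2 + 6x
D^3 f = -180x^3 - 270x^2 + 84x + 6
matching coefficients of g against c_0 f + c_1 Df + … from the top degree down determines the c_i
solution: c_0 = 3/2, c_1 = 1, c_2 = 2, c_3 = -1


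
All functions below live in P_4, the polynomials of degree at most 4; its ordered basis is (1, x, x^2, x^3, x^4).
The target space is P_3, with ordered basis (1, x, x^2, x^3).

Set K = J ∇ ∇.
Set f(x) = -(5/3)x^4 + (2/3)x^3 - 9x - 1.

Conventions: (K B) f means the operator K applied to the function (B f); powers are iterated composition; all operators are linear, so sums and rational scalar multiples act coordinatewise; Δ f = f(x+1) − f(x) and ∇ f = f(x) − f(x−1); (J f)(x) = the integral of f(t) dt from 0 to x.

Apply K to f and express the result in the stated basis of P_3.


∇ f = -(20/3)x^3 + 12x^2 - (26/3)x - 20/3
∇ ∇ f = -20x^2 + 44x - 82/3
J ∇ ∇ f = -(20/3)x^3 + 22x^2 - (82/3)x

the image equals g(x) = -(20/3)x^3 + 22x^2 - (82/3)x


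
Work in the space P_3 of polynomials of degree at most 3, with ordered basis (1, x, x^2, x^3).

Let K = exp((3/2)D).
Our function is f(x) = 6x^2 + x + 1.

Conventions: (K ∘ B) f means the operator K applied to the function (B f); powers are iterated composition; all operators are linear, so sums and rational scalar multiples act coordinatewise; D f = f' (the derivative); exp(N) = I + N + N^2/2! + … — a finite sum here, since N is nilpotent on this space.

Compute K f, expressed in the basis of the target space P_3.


order-1 term: 18x + 3/2
order-2 term: 27/2
the series for exp((3/2)D) f terminates at order 2
exp((3/2)D) f = 6x^2 + 19x + 16

the image equals g(x) = 6x^2 + 19x + 16


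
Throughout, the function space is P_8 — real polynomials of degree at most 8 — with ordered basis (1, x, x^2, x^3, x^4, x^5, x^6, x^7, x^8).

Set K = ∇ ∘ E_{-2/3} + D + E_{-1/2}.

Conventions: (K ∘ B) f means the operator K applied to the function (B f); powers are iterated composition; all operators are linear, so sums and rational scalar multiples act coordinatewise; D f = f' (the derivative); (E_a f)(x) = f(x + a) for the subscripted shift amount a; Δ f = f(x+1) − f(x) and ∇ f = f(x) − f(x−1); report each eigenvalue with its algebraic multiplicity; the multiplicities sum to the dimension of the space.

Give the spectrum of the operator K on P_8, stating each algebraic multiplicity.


image of 1: 1
image of x: x + 3/2
image of x^2: x^2 + 3x - 25/12
image of x^3: x^3 + (9/2)x^2 - (25/4)x + 101/24
image of x^4: x^4 + 6x^3 - (25/2)x^2 + (101/6)x - 3221/432
image of x^5: x^5 + (15/2)x^4 - (125/6)x^3 + (505/12)x^2 - (16105/432)x + 32911/2592
image of x^6: x^6 + 9x^5 - (125/4)x^4 + (505/6)x^3 - (16105/144)x^2 + (32911/432)x - 110575/5184
image of x^7: x^7 + (21/2)x^6 - (175/4)x^5 + (3535/24)x^4 - (112735/432)x^3 + (230377/864)x^2 - (774025/5184)x + 3327143/93312
image of x^8: x^8 + 12x^7 - (175/3)x^6 + (707/3)x^5 - (112735/216)x^4 + (230377/324)x^3 - (774025/1296)x^2 + (3327143/11664)x - 33309301/559872
the matrix is upper triangular; its diagonal is (1, 1, 1, 1, 1, 1, 1, 1, 1)
for a triangular matrix the eigenvalues are the diagonal entries, with algebraic multiplicity their repetition count

λ = 1 (multiplicity 9)


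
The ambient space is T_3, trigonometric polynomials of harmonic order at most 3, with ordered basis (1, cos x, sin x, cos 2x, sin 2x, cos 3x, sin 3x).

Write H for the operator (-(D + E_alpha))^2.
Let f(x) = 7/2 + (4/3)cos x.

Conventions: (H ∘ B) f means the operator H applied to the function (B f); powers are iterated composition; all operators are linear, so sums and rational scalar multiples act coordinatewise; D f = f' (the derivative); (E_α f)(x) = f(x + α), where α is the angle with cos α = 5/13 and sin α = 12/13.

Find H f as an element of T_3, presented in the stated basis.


g(x) = 7/2 - (800/169)cos x - (1000/507)sin x

D f = -(4/3)sin x
E_alpha f = 7/2 + (20/39)cos x - (16/13)sin x
(D + E_alpha) f = 7/2 + (20/39)cos x - (100/39)sin x
(-(D + E_alpha)) f = -7/2 - (20/39)cos x + (100/39)sin x
D (-(D + E_alpha)) f = (100/39)cos x + (20/39)sin x
E_alpha (-(D + E_alpha)) f = -7/2 + (1100/507)cos x + (740/507)sin x
(D + E_alpha) (-(D + E_alpha)) f = -7/2 + (800/169)cos x + (1000/507)sin x
(-(D + E_alpha)) (-(D + E_alpha)) f = 7/2 - (800/169)cos x - (1000/507)sin x


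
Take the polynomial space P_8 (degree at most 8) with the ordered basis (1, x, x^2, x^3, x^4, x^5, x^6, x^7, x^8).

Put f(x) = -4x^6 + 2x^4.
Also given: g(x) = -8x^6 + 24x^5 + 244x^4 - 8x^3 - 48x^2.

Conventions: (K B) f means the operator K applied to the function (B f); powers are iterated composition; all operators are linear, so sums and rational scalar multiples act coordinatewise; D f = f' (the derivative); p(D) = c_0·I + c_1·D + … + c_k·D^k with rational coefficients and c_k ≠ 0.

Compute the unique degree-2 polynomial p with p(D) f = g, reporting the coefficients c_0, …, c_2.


D^0 f = -4x^6 + 2x^4
D^1 f = -24x^5 + 8x^3
D^2 f = -120x^4 + 24x^2
matching coefficients of g against c_0 f + c_1 Df + … from the top degree down determines the c_i
solution: c_0 = 2, c_1 = -1, c_2 = -2

p(D) = 2·I − D − 2·D^2, i.e. c_0 = 2, c_1 = -1, c_2 = -2


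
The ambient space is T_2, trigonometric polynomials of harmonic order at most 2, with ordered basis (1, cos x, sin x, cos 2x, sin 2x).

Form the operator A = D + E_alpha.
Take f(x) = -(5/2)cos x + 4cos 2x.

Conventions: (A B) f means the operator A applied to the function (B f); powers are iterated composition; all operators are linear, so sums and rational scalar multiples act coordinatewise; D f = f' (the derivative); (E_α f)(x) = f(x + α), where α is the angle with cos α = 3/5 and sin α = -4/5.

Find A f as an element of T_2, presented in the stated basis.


D f = (5/2)sin x - 8sin 2x
E_alpha f = -(3/2)cos x - 2sin x - (28/25)cos 2x + (96/25)sin 2x
(D + E_alpha) f = -(3/2)cos x + (1/2)sin x - (28/25)cos 2x - (104/25)sin 2x

g(x) = -(3/2)cos x + (1/2)sin x - (28/25)cos 2x - (104/25)sin 2x


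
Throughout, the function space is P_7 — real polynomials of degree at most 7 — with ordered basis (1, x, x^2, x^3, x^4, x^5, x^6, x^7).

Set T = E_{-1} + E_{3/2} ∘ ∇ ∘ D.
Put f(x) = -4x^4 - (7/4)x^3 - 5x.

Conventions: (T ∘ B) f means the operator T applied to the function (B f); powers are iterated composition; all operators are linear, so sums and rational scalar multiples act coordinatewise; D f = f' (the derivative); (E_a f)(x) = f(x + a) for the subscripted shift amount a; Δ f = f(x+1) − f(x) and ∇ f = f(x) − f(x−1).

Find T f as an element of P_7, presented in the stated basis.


g(x) = -4x^4 + (57/4)x^3 - (267/4)x^2 - (403/4)x - 239/4

E_{-1} f = -4x^4 + (57/4)x^3 - (75/4)x^2 + (23/4)x + 11/4
D f = -16x^3 - (21/4)x^2 - 5
∇ D f = -48x^2 + (75/2)x - 43/4
E_{3/2} ∇ D f = -48x^2 - (213/2)x - 125/2
(E_{-1} + E_{3/2} ∘ ∇ ∘ D) f = -4x^4 + (57/4)x^3 - (267/4)x^2 - (403/4)x - 239/4


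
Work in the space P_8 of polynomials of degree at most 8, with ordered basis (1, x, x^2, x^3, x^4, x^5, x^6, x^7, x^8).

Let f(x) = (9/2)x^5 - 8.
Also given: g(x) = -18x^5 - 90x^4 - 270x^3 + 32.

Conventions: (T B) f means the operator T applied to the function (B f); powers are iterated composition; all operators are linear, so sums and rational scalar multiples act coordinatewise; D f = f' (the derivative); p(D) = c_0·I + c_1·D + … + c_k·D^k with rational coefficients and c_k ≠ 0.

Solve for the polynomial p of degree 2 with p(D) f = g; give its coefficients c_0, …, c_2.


p(D) = -4·I − 4·D − 3·D^2, i.e. c_0 = -4, c_1 = -4, c_2 = -3

D^0 f = (9/2)x^5 - 8
D^1 f = (45/2)x^4
D^2 f = 90x^3
matching coefficients of g against c_0 f + c_1 Df + … from the top degree down determines the c_i
solution: c_0 = -4, c_1 = -4, c_2 = -3


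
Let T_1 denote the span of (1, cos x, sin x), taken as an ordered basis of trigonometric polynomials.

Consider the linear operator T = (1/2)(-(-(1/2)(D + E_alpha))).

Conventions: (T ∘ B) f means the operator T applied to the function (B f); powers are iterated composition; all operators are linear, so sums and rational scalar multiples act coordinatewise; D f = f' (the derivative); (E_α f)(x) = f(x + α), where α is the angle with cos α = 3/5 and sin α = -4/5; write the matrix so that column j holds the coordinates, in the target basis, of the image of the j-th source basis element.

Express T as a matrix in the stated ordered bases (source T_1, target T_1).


image of 1: 1/4
image of cos x: (3/20)cos x - (1/20)sin x
image of sin x: (1/20)cos x + (3/20)sin x
each image's coordinates form column j of the matrix

the matrix is [[1/4, 0, 0]; [0, 3/20, 1/20]; [0, -1/20, 3/20]] (rows listed top to bottom)


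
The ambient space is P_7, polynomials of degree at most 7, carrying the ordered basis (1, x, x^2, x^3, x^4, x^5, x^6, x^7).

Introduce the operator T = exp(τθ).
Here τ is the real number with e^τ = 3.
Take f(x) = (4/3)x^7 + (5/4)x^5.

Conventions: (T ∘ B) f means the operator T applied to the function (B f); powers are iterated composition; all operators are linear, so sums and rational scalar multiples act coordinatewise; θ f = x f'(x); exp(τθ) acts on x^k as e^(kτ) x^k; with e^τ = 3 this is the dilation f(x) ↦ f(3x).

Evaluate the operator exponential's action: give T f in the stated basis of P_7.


the image equals g(x) = 2916x^7 + (1215/4)x^5

exp(τθ) x^k = e^(kτ) x^k; with e^τ = 3 this sends x^k to 3^k x^k
x^5 ↦ 243 x^5
x^7 ↦ 2187 x^7
applying this coordinatewise to f: exp(τθ) f = 2916x^7 + (1215/4)x^5


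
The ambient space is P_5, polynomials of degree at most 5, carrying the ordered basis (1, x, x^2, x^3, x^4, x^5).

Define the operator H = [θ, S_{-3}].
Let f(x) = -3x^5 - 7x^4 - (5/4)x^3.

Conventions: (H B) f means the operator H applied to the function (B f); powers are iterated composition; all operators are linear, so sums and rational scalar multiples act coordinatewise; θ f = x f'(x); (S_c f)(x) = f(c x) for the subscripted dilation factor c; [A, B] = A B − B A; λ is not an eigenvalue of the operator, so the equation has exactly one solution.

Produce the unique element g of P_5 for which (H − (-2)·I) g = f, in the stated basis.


write g with unknown coordinates in the stated basis and equate coefficients in (H − (-2)·I) g = f
solving from the highest basis element down gives g = -(3/2)x^5 - (7/2)x^4 - (5/8)x^3
check: H g = 0
so H g − (-2)·g = -3x^5 - 7x^4 - (5/4)x^3 = f ✓

the result is g(x) = -(3/2)x^5 - (7/2)x^4 - (5/8)x^3


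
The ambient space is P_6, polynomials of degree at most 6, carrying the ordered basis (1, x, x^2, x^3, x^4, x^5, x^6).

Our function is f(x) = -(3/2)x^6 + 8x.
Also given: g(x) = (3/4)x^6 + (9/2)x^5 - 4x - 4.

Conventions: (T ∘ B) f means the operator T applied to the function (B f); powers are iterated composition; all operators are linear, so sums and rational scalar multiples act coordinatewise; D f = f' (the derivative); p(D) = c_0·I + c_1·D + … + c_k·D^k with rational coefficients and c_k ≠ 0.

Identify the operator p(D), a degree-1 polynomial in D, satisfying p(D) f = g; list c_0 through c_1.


D^0 f = -(3/2)x^6 + 8x
D^1 f = -9x^5 + 8
matching coefficients of g against c_0 f + c_1 Df + … from the top degree down determines the c_i
solution: c_0 = -1/2, c_1 = -1/2

c_0 = -1/2, c_1 = -1/2


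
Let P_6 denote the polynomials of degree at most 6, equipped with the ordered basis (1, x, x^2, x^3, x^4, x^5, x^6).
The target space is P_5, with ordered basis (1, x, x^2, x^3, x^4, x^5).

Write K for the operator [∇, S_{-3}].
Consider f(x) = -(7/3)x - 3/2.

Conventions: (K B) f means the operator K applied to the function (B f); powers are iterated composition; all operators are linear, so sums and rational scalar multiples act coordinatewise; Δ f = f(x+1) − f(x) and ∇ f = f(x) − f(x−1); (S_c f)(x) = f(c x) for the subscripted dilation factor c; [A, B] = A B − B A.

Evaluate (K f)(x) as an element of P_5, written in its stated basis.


g(x) = 28/3

S_{-3} f = 7x - 3/2
∇ S_{-3} f = 7
∇ f = -7/3
S_{-3} ∇ f = -7/3
[∇, S_{-3}] f = 28/3


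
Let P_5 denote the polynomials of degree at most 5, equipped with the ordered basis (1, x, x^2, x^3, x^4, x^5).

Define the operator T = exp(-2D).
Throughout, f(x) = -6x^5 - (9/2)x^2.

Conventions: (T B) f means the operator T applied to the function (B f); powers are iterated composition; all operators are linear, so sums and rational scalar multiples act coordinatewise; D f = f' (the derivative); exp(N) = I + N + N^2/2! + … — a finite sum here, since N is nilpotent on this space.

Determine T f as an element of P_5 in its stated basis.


order-1 term: 60x^4 + 18x
order-2 term: -240x^3 - 18
order-3 term: 480x^2
order-4 term: -480x
order-5 term: 192
the series for exp(-2D) f terminates at order 5
exp(-2D) f = -6x^5 + 60x^4 - 240x^3 + (951/2)x^2 - 462x + 174

the image equals g(x) = -6x^5 + 60x^4 - 240x^3 + (951/2)x^2 - 462x + 174


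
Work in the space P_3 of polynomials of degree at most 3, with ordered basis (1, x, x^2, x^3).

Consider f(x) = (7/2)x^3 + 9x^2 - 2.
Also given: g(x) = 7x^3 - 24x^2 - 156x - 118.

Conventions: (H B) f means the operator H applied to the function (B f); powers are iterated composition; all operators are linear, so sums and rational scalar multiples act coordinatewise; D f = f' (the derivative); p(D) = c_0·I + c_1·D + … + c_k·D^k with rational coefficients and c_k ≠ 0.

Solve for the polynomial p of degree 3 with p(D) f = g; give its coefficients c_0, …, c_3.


D^0 f = (7/2)x^3 + 9x^2 - 2
D^1 f = (21/2)x^2 + 18x
D^2 f = 21x + 18
D^3 f = 21
matching coefficients of g against c_0 f + c_1 Df + … from the top degree down determines the c_i
solution: c_0 = 2, c_1 = -4, c_2 = -4, c_3 = -2

c_0 = 2, c_1 = -4, c_2 = -4, c_3 = -2


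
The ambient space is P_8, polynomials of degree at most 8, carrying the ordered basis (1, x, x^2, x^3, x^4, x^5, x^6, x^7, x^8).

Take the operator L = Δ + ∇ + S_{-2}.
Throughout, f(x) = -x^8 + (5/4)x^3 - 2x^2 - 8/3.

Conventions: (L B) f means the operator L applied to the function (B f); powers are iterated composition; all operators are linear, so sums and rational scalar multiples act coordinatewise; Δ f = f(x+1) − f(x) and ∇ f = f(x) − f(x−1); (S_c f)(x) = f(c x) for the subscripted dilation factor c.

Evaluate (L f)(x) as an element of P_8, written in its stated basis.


Δ f = -8x^7 - 28x^6 - 56x^5 - 70x^4 - 56x^3 - (97/4)x^2 - (33/4)x - 7/4
∇ f = -8x^7 + 28x^6 - 56x^5 + 70x^4 - 56x^3 + (127/4)x^2 - (63/4)x + 17/4
S_{-2} f = -256x^8 - 10x^3 - 8x^2 - 8/3
(Δ + ∇ + S_{-2}) f = -256x^8 - 16x^7 - 112x^5 - 122x^3 - (1/2)x^2 - 24x - 1/6

g(x) = -256x^8 - 16x^7 - 112x^5 - 122x^3 - (1/2)x^2 - 24x - 1/6


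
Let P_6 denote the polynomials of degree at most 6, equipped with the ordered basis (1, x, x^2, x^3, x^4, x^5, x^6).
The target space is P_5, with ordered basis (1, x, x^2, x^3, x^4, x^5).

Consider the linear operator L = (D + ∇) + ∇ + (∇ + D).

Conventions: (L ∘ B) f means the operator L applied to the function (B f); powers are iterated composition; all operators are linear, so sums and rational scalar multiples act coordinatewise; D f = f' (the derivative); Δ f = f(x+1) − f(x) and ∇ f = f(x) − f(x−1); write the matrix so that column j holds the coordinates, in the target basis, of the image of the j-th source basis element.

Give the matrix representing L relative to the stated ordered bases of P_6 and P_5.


the matrix is [[0, 5, -3, 3, -3, 3, -3]; [0, 0, 10, -9, 12, -15, 18]; [0, 0, 0, 15, -18, 30, -45]; [0, 0, 0, 0, 20, -30, 60]; [0, 0, 0, 0, 0, 25, -45]; [0, 0, 0, 0, 0, 0, 30]] (rows listed top to bottom)

image of 1: 0
image of x: 5
image of x^2: 10x - 3
image of x^3: 15x^2 - 9x + 3
image of x^4: 20x^3 - 18x^2 + 12x - 3
image of x^5: 25x^4 - 30x^3 + 30x^2 - 15x + 3
image of x^6: 30x^5 - 45x^4 + 60x^3 - 45x^2 + 18x - 3
each image's coordinates form column j of the matrix


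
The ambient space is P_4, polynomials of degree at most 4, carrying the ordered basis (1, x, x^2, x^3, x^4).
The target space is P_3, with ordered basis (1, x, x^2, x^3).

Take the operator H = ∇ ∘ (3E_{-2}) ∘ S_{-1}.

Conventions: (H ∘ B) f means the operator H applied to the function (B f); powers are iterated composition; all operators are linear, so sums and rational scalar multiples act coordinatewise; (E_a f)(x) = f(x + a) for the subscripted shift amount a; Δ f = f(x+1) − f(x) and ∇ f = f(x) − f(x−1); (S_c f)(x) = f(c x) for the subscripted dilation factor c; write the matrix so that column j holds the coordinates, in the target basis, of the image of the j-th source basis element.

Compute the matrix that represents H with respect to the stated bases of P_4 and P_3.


the matrix is [[0, -3, -15, -57, -195]; [0, 0, 6, 45, 228]; [0, 0, 0, -9, -90]; [0, 0, 0, 0, 12]] (rows listed top to bottom)

image of 1: 0
image of x: -3
image of x^2: 6x - 15
image of x^3: -9x^2 + 45x - 57
image of x^4: 12x^3 - 90x^2 + 228x - 195
each image's coordinates form column j of the matrix


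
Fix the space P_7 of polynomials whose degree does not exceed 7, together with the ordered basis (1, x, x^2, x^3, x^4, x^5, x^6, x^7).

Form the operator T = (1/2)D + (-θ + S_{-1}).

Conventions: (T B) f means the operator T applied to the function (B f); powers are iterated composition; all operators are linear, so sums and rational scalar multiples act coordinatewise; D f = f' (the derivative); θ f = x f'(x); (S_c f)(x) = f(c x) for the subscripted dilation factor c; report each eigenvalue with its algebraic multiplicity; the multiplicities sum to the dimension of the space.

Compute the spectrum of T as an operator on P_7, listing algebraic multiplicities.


image of 1: 1
image of x: -2x + 1/2
image of x^2: -x^2 + x
image of x^3: -4x^3 + (3/2)x^2
image of x^4: -3x^4 + 2x^3
image of x^5: -6x^5 + (5/2)x^4
image of x^6: -5x^6 + 3x^5
image of x^7: -8x^7 + (7/2)x^6
the matrix is upper triangular; its diagonal is (1, -2, -1, -4, -3, -6, -5, -8)
for a triangular matrix the eigenvalues are the diagonal entries, with algebraic multiplicity their repetition count

λ = -8 (multiplicity 1), λ = -6 (multiplicity 1), λ = -5 (multiplicity 1), λ = -4 (multiplicity 1), λ = -3 (multiplicity 1), λ = -2 (multiplicity 1), λ = -1 (multiplicity 1), λ = 1 (multiplicity 1)


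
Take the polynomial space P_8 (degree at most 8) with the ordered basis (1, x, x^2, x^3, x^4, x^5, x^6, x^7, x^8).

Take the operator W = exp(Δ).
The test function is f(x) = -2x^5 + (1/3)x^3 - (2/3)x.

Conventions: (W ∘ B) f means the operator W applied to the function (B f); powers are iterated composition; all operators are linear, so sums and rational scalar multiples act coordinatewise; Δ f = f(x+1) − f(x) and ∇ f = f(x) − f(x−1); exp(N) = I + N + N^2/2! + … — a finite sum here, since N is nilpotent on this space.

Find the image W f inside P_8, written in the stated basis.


the result is g(x) = -2x^5 - 10x^4 - (119/3)x^3 - 99x^2 - (446/3)x - 103

order-1 term: -10x^4 - 20x^3 - 19x^2 - 9x - 7/3
order-2 term: -20x^3 - 60x^2 - 69x - 29
order-3 term: -20x^2 - 60x - 149/3
order-4 term: -10x - 20
order-5 term: -2
the series for exp(Δ) f terminates at order 5
exp(Δ) f = -2x^5 - 10x^4 - (119/3)x^3 - 99x^2 - (446/3)x - 103


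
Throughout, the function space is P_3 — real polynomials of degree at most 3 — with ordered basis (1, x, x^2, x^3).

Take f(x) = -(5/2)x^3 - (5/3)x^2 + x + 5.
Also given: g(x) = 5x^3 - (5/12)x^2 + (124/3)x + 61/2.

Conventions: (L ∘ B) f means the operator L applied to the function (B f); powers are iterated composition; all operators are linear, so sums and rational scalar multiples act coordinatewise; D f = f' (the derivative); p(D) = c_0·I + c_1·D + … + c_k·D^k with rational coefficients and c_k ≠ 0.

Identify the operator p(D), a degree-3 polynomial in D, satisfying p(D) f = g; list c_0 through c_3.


D^0 f = -(5/2)x^3 - (5/3)x^2 + x + 5
D^1 f = -(15/2)x^2 - (10/3)x + 1
D^2 f = -15x - 10/3
D^3 f = -15
matching coefficients of g against c_0 f + c_1 Df + … from the top degree down determines the c_i
solution: c_0 = -2, c_1 = 1/2, c_2 = -3, c_3 = -2

c_0 = -2, c_1 = 1/2, c_2 = -3, c_3 = -2


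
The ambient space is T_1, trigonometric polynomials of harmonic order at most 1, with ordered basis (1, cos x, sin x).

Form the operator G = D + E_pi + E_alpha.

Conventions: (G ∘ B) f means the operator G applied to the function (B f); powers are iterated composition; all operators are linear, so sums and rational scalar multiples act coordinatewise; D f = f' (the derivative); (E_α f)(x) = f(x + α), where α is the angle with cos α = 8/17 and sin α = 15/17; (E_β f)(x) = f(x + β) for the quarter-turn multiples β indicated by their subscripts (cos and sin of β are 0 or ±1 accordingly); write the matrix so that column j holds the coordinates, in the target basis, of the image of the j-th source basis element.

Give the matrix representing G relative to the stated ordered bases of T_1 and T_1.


image of 1: 2
image of cos x: -(9/17)cos x - (32/17)sin x
image of sin x: (32/17)cos x - (9/17)sin x
each image's coordinates form column j of the matrix

the matrix is [[2, 0, 0]; [0, -9/17, 32/17]; [0, -32/17, -9/17]] (rows listed top to bottom)
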